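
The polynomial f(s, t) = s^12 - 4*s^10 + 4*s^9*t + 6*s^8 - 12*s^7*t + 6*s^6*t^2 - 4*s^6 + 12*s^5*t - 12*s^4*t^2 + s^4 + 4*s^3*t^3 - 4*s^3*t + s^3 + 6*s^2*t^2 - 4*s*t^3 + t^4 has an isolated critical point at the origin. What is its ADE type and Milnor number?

The Hessian of f at 0 has rank 0. Corank 2; j^3 = s^3 is a perfect cube, so E-series; the 4-jet and mu = 6 give E_6.

Type E_{6}, Milnor number mu = 6.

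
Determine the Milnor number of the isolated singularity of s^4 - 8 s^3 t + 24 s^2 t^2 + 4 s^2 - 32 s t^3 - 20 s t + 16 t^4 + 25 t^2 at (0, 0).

3

The Hessian of f at 0 is [[8, -20], [-20, 50]] with rank 1, so corank 1. A Groebner basis of the Jacobian ideal J(f) in C{s,t} is {t^3, s - 5*t/2}; counting standard monomials gives mu = 3. Corank 1: A-series; mu = 3 gives A_3.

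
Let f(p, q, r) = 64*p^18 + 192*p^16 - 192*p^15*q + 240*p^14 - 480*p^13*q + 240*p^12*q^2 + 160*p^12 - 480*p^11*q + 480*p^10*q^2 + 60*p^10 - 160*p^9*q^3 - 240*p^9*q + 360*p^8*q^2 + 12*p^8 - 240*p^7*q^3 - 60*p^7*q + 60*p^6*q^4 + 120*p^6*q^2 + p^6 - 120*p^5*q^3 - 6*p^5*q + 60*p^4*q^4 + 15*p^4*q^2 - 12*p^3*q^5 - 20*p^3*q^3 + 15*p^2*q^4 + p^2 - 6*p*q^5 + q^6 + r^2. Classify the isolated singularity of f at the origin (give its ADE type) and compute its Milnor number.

The Hessian of f at 0 is [[2, 0, 0], [0, 0, 0], [0, 0, 2]] with rank 2, so corank 1. A Groebner basis of the Jacobian ideal J(f) in C{p,q,r} is {q^5, p, r}; counting standard monomials gives mu = 5. Corank 1: A-series; mu = 5 gives A_5.

Type A5, Milnor number mu = 5.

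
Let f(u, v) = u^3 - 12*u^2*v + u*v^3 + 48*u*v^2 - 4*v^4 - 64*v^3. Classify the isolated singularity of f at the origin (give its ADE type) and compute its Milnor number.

The Hessian of f at 0 has rank 0. Corank 2; j^3 = (u - 4*v)^3 is a perfect cube, so E-series; the 4-jet and mu = 7 give E_7.

Type E7, Milnor number mu = 7.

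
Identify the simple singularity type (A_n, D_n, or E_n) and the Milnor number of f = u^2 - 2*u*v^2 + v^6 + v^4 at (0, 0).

Type A5, Milnor number mu = 5.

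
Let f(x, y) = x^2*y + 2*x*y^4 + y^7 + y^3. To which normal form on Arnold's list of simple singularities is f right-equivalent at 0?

D_4

The Hessian of f at 0 is [[0, 0], [0, 0]] with rank 0, so corank 2. A Groebner basis of the Jacobian ideal J(f) in C{x,y} is {y^3, x^2 + 3*y^2, x*y}; counting standard monomials gives mu = 4. Corank 2; j^3 = y*(x^2 + y^2) splits into three distinct lines over C (the quadratic factor has nonzero discriminant), so D_4.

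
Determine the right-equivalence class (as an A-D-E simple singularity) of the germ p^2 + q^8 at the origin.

A7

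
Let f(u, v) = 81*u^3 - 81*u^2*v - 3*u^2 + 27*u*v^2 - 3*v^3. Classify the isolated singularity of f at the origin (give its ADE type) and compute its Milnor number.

Type A_2, Milnor number mu = 2.

The Hessian of f at 0 is [[-6, 0], [0, 0]] with rank 1, so corank 1. A Groebner basis of the Jacobian ideal J(f) in C{u,v} is {v^2, u}; counting standard monomials gives mu = 2. Corank 1: A-series; mu = 2 gives A_2.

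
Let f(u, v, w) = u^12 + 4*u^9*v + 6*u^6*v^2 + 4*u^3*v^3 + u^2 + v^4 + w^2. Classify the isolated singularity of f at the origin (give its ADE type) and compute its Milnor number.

The Hessian of f at 0 is [[2, 0, 0], [0, 0, 0], [0, 0, 2]] with rank 2, so corank 1. A Groebner basis of the Jacobian ideal J(f) in C{u,v,w} is {v^3, u, w}; counting standard monomials gives mu = 3. Corank 1: A-series; mu = 3 gives A_3.

Type A3, Milnor number mu = 3.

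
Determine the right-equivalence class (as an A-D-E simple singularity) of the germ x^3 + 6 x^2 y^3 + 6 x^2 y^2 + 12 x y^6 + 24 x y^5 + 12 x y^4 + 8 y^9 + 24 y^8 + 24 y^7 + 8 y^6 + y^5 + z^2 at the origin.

The Hessian of f at 0 has rank 1. Corank 2; j^3 = x^3 is a perfect cube, so E-series; the 5-jet and mu = 8 give E_8.

E_{8}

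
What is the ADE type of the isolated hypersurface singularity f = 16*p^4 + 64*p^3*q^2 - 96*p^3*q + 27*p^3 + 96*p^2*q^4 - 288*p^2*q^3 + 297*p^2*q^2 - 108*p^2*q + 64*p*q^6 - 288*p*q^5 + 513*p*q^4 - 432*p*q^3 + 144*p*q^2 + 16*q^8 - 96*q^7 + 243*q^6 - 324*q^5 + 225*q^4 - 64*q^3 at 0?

E6

The Hessian of f at 0 is [[0, 0], [0, 0]] with rank 0, so corank 2. A Groebner basis of the Jacobian ideal J(f) in C{p,q} is {p^3 + 24*p^2 - 64*p*q + 128*q^2/3, p^2*q + 52*p^2/3 - 416*p*q/9 + 832*q^2/27, 25*p^2/2 + p*q^2 - 100*p*q/3 + 200*q^2/9, 9*p^2 - 24*p*q + q^3 + 16*q^2}; counting standard monomials gives mu = 6. Corank 2; j^3 = (3*p - 4*q)^3 is a perfect cube, so E-series; the 4-jet and mu = 6 give E_6.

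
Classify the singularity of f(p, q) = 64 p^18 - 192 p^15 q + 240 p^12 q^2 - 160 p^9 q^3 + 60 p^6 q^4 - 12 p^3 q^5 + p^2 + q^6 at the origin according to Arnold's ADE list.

The Hessian of f at 0 is [[2, 0], [0, 0]] with rank 1, so corank 1. A Groebner basis of the Jacobian ideal J(f) in C{p,q} is {q^5, p}; counting standard monomials gives mu = 5. Corank 1: A-series; mu = 5 gives A_5.

A_{5}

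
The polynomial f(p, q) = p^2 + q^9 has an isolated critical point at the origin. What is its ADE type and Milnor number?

Type A8, Milnor number mu = 8.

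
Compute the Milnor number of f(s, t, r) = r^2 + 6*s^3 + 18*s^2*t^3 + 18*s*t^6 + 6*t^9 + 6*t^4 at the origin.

6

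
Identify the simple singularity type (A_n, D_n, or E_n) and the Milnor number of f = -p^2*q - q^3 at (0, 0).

The Hessian of f at 0 has rank 0. Corank 2; j^3 = -q*(p^2 + q^2) splits into three distinct lines over C (the quadratic factor has nonzero discriminant), so D_4.

Type D4, Milnor number mu = 4.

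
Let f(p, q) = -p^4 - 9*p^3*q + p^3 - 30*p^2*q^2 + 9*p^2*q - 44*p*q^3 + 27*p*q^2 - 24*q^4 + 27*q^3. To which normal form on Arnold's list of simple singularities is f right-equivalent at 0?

E_{7}

The Hessian of f at 0 is [[0, 0], [0, 0]] with rank 0, so corank 2. A Groebner basis of the Jacobian ideal J(f) in C{p,q} is {3*p^2 + 18*p*q + q^4 + q^3 + 27*q^2, p^3 - 45*p^2 - 270*p*q + 12*q^3 - 405*q^2, p^2*q + 11*p^2 + 66*p*q - 16*q^3/3 + 99*q^2, -2*p^2 + p*q^2 - 12*p*q + 7*q^3/3 - 18*q^2}; counting standard monomials gives mu = 7. Corank 2; j^3 = (p + 3*q)^3 is a perfect cube, so E-series; the 4-jet and mu = 7 give E_7.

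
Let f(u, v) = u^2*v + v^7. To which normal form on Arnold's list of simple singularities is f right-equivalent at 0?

D_{8}

The Hessian of f at 0 has rank 0. Corank 2; j^3 = u^2*v has shape L^2 M (L != M), so D-series; mu = 8 gives D_8.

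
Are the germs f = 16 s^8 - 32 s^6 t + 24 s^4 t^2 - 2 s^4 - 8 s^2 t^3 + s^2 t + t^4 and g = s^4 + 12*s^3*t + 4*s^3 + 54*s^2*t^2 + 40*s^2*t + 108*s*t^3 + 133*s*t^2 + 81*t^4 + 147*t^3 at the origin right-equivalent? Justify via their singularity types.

Yes.

The Hessian of f at 0 has rank 0. Corank 2; j^3 = s^2*t has shape L^2 M (L != M), so D-series; mu = 5 gives D_5. The Hessian of g at 0 has rank 0. Corank 2; j^3 = (s + 3*t)*(2*s + 7*t)^2 has shape L^2 M (L != M), so D-series; mu = 5 gives D_5. Both have type D_5, hence right-equivalent.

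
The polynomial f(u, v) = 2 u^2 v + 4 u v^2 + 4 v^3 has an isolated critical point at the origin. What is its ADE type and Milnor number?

The Hessian of f at 0 is [[0, 0], [0, 0]] with rank 0, so corank 2. A Groebner basis of the Jacobian ideal J(f) in C{u,v} is {v^3, u^2 + 2*v^2, u*v + v^2}; counting standard monomials gives mu = 4. Corank 2; j^3 = 2*v*(u^2 + 2*u*v + 2*v^2) splits into three distinct lines over C (the quadratic factor has nonzero discriminant), so D_4.

Type D4, Milnor number mu = 4.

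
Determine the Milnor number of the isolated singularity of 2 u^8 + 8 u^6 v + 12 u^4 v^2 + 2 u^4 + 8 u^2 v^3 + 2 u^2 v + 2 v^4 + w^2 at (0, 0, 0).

5

The Hessian of f at 0 is [[0, 0, 0], [0, 0, 0], [0, 0, 2]] with rank 1, so corank 2. A Groebner basis of the Jacobian ideal J(f) in C{u,v,w} is {u^3, u^2/4 + v^3, u*v, w}; counting standard monomials gives mu = 5. Corank 2; j^3 = 2*u^2*v has shape L^2 M (L != M), so D-series; mu = 5 gives D_5.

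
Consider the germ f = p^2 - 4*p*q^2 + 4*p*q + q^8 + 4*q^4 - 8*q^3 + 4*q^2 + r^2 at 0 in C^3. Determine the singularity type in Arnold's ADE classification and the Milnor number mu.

The Hessian of f at 0 has rank 2. Corank 1: A-series; mu = 7 gives A_7.

Type A_7, Milnor number mu = 7.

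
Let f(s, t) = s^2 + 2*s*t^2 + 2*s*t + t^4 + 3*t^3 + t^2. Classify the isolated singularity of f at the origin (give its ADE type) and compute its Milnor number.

Type A_{2}, Milnor number mu = 2.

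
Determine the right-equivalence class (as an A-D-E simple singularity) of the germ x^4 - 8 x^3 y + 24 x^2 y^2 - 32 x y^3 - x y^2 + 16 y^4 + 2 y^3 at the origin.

D_{5}

The Hessian of f at 0 is [[0, 0], [0, 0]] with rank 0, so corank 2. A Groebner basis of the Jacobian ideal J(f) in C{x,y} is {x^3 - y^2/4, y^3, x*y - 2*y^2}; counting standard monomials gives mu = 5. Corank 2; j^3 = -y^2*(x - 2*y) has shape L^2 M (L != M), so D-series; mu = 5 gives D_5.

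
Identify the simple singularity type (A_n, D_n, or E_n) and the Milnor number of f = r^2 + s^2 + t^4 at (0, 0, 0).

Type A_{3}, Milnor number mu = 3.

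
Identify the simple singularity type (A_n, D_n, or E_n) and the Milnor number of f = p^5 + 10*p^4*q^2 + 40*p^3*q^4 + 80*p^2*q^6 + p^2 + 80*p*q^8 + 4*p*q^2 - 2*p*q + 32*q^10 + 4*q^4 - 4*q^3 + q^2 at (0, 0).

The Hessian of f at 0 has rank 1. Corank 1: A-series; mu = 4 gives A_4.

Type A_{4}, Milnor number mu = 4.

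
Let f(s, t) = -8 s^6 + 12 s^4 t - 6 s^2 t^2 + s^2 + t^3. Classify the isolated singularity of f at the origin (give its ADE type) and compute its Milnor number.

Type A_{2}, Milnor number mu = 2.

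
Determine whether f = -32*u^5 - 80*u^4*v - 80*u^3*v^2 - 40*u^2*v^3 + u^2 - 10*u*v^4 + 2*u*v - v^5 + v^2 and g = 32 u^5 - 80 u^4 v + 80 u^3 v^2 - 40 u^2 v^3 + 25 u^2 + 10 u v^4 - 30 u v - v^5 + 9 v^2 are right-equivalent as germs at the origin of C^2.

Yes.

The Hessian of f at 0 has rank 1. Corank 1: A-series; mu = 4 gives A_4. The Hessian of g at 0 has rank 1. Corank 1: A-series; mu = 4 gives A_4. Both have type A_4, hence right-equivalent.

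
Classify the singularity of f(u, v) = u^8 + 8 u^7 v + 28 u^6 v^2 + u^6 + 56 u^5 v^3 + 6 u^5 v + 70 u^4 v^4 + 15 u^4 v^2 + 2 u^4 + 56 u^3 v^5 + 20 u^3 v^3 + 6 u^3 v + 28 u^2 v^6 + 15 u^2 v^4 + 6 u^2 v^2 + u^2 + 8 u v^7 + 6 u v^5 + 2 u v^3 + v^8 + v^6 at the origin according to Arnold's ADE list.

A_{7}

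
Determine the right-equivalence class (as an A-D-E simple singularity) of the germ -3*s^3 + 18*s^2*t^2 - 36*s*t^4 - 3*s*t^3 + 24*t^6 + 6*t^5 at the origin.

E7

The Hessian of f at 0 has rank 0. Corank 2; j^3 = -3*s^3 is a perfect cube, so E-series; the 4-jet and mu = 7 give E_7.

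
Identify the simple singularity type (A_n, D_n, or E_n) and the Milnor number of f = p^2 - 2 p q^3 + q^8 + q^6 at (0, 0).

The Hessian of f at 0 has rank 1. Corank 1: A-series; mu = 7 gives A_7.

Type A_7, Milnor number mu = 7.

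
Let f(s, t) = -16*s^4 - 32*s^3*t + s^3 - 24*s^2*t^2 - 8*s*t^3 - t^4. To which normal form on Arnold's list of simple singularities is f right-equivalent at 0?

E_6

The Hessian of f at 0 is [[0, 0], [0, 0]] with rank 0, so corank 2. A Groebner basis of the Jacobian ideal J(f) in C{s,t} is {t^4, s*t^2 + t^3/6, s^2}; counting standard monomials gives mu = 6. Corank 2; j^3 = s^3 is a perfect cube, so E-series; the 4-jet and mu = 6 give E_6.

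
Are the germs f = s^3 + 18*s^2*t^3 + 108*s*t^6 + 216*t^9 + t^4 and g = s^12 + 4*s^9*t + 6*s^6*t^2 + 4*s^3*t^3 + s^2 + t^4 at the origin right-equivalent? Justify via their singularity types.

No.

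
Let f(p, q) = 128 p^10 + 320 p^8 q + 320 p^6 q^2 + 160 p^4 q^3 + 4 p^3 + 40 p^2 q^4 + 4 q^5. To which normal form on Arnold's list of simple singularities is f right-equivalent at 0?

The Hessian of f at 0 has rank 0. Corank 2; j^3 = 4*p^3 is a perfect cube, so E-series; the 5-jet and mu = 8 give E_8.

E_8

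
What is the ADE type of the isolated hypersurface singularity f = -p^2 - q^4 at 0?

A3

The Hessian of f at 0 has rank 1. Corank 1: A-series; mu = 3 gives A_3.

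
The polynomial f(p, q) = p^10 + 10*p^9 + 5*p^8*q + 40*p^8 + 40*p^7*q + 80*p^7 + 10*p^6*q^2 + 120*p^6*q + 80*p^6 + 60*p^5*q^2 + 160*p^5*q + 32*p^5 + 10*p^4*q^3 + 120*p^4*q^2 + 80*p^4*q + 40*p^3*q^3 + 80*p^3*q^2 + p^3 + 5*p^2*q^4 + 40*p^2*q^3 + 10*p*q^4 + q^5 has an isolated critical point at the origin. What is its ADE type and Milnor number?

The Hessian of f at 0 has rank 0. Corank 2; j^3 = p^3 is a perfect cube, so E-series; the 5-jet and mu = 8 give E_8.

Type E_8, Milnor number mu = 8.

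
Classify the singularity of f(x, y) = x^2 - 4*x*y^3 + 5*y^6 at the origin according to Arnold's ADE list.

The Hessian of f at 0 is [[2, 0], [0, 0]] with rank 1, so corank 1. A Groebner basis of the Jacobian ideal J(f) in C{x,y} is {x*y^2, -x/2 + y^3, x^2}; counting standard monomials gives mu = 5. Corank 1: A-series; mu = 5 gives A_5.

A_5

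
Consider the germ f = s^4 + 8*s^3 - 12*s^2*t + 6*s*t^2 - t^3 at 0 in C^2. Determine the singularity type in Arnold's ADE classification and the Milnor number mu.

The Hessian of f at 0 is [[0, 0], [0, 0]] with rank 0, so corank 2. A Groebner basis of the Jacobian ideal J(f) in C{s,t} is {t^4, s*t^2 - t^3/3, s^2 - s*t + t^2/4}; counting standard monomials gives mu = 6. Corank 2; j^3 = (2*s - t)^3 is a perfect cube, so E-series; the 4-jet and mu = 6 give E_6.

Type E_{6}, Milnor number mu = 6.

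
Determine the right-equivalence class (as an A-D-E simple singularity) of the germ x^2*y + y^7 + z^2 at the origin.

D_8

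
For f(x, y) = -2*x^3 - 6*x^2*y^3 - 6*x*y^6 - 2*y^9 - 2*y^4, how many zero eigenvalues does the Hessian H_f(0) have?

2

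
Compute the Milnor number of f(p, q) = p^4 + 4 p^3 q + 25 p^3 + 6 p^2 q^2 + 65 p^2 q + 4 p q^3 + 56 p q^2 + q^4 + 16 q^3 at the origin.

5

The Hessian of f at 0 has rank 0. Corank 2; j^3 = (p + q)*(5*p + 4*q)^2 has shape L^2 M (L != M), so D-series; mu = 5 gives D_5.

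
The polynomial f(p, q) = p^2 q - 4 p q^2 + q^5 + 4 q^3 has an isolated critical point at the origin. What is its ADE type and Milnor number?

Type D_{6}, Milnor number mu = 6.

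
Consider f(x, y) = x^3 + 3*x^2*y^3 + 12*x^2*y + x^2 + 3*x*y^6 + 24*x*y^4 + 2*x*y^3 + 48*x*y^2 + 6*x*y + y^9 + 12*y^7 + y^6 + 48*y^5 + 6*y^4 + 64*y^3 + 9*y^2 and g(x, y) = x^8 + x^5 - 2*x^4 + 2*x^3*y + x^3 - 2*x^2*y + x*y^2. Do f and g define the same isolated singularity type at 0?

The Hessian of f at 0 is [[2, 6], [6, 18]] with rank 1, so corank 1. A Groebner basis of the Jacobian ideal J(f) in C{x,y} is {y^2, x + 3*y}; counting standard monomials gives mu = 2. Corank 1: A-series; mu = 2 gives A_2. The Hessian of g at 0 is [[0, 0], [0, 0]] with rank 0, so corank 2. A Groebner basis of the Jacobian ideal J(g) in C{x,y} is {x^2*y^2 - x*y^2 + y^3, 31*x^2*y/8 - x^2 + x*y^3 - 6*x*y^2 + 9*x*y/8 + 3*y^3 - y^2/8, 21*x^2*y/2 - 3*x^2 - 14*x*y^2 + 7*x*y/2 + y^4 + 6*y^3 - y^2/2, x^3 - x^2 + x*y}; counting standard monomials gives mu = 9. Corank 2; j^3 = x*(x - y)^2 has shape L^2 M (L != M), so D-series; mu = 9 gives D_9. f is A_2 but g is D_9, hence not right-equivalent.

No.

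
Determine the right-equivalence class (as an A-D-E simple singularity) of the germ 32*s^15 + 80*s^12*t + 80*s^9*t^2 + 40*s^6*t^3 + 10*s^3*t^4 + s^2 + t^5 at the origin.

The Hessian of f at 0 is [[2, 0], [0, 0]] with rank 1, so corank 1. A Groebner basis of the Jacobian ideal J(f) in C{s,t} is {t^4, s}; counting standard monomials gives mu = 4. Corank 1: A-series; mu = 4 gives A_4.

A_4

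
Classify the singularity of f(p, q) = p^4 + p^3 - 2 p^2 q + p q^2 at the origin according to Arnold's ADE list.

D_5

The Hessian of f at 0 is [[0, 0], [0, 0]] with rank 0, so corank 2. A Groebner basis of the Jacobian ideal J(f) in C{p,q} is {p*q^2 - p*q/4 + q^2/4, -p*q/4 + q^3 + q^2/4, p^2 - p*q}; counting standard monomials gives mu = 5. Corank 2; j^3 = p*(p - q)^2 has shape L^2 M (L != M), so D-series; mu = 5 gives D_5.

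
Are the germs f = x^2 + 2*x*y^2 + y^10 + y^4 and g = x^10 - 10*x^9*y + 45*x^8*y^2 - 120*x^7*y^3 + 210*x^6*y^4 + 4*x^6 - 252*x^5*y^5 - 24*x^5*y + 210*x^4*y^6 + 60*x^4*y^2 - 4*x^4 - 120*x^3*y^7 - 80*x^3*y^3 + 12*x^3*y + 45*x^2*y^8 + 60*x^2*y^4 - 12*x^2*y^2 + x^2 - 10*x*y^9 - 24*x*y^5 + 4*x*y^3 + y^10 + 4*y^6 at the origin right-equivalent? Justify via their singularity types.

Yes.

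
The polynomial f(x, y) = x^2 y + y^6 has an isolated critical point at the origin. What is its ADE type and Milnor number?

Type D_{7}, Milnor number mu = 7.

The Hessian of f at 0 is [[0, 0], [0, 0]] with rank 0, so corank 2. A Groebner basis of the Jacobian ideal J(f) in C{x,y} is {x^2/6 + y^5, x^3, x*y}; counting standard monomials gives mu = 7. Corank 2; j^3 = x^2*y has shape L^2 M (L != M), so D-series; mu = 7 gives D_7.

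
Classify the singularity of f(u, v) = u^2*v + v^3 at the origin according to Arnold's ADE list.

D4

The Hessian of f at 0 has rank 0. Corank 2; j^3 = v*(u^2 + v^2) splits into three distinct lines over C (the quadratic factor has nonzero discriminant), so D_4.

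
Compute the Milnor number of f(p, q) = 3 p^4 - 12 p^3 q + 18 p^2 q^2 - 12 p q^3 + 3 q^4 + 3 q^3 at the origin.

The Hessian of f at 0 is [[0, 0], [0, 0]] with rank 0, so corank 2. A Groebner basis of the Jacobian ideal J(f) in C{p,q} is {p^3 - 3*p^2*q, q^2}; counting standard monomials gives mu = 6. Corank 2; j^3 = 3*q^3 is a perfect cube, so E-series; the 4-jet and mu = 6 give E_6.

6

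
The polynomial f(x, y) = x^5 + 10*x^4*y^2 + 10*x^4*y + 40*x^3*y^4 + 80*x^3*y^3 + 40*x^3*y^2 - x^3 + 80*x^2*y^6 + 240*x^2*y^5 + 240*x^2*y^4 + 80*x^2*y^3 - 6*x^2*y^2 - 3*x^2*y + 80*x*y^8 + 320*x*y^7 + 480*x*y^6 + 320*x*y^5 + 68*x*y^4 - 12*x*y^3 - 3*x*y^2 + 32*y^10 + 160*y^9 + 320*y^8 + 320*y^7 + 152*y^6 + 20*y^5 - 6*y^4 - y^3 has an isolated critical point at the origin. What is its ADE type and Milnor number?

The Hessian of f at 0 has rank 0. Corank 2; j^3 = -(x + y)^3 is a perfect cube, so E-series; the 5-jet and mu = 8 give E_8.

Type E8, Milnor number mu = 8.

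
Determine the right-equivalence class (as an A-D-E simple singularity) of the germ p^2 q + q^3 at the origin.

D_4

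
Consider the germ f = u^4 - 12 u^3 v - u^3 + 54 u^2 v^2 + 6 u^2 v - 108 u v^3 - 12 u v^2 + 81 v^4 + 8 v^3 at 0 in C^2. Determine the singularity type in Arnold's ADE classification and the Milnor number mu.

The Hessian of f at 0 is [[0, 0], [0, 0]] with rank 0, so corank 2. A Groebner basis of the Jacobian ideal J(f) in C{u,v} is {v^4, u*v^2 - 7*v^3/3, u^2 - 4*u*v + 4*v^2}; counting standard monomials gives mu = 6. Corank 2; j^3 = -(u - 2*v)^3 is a perfect cube, so E-series; the 4-jet and mu = 6 give E_6.

Type E6, Milnor number mu = 6.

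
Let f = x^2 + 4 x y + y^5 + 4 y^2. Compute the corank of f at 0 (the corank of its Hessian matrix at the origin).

1

Hessian at 0 has rank 1.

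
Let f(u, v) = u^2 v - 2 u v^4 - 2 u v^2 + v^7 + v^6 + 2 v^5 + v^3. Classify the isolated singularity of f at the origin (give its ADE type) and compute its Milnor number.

The Hessian of f at 0 has rank 0. Corank 2; j^3 = v*(u - v)^2 has shape L^2 M (L != M), so D-series; mu = 7 gives D_7.

Type D_7, Milnor number mu = 7.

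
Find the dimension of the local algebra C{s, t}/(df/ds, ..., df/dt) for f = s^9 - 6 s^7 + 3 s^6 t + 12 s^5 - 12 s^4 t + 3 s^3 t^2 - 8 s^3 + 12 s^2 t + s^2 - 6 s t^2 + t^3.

The Hessian of f at 0 has rank 1. Corank 1: A-series; mu = 2 gives A_2.

2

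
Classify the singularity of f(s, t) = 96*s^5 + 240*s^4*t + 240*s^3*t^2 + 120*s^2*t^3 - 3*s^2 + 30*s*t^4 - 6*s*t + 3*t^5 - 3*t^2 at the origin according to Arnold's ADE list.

A_{4}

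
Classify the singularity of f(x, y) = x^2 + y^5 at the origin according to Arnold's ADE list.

A_4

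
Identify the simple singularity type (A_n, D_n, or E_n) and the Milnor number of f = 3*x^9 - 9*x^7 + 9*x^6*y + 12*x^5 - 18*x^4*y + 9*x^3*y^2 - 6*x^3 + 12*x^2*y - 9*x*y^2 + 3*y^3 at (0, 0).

The Hessian of f at 0 is [[0, 0], [0, 0]] with rank 0, so corank 2. A Groebner basis of the Jacobian ideal J(f) in C{x,y} is {y^3, x^2 - 3*y^2/2, x*y - 3*y^2/2}; counting standard monomials gives mu = 4. Corank 2; j^3 = -3*(x - y)*(2*x^2 - 2*x*y + y^2) splits into three distinct lines over C (the quadratic factor has nonzero discriminant), so D_4.

Type D_4, Milnor number mu = 4.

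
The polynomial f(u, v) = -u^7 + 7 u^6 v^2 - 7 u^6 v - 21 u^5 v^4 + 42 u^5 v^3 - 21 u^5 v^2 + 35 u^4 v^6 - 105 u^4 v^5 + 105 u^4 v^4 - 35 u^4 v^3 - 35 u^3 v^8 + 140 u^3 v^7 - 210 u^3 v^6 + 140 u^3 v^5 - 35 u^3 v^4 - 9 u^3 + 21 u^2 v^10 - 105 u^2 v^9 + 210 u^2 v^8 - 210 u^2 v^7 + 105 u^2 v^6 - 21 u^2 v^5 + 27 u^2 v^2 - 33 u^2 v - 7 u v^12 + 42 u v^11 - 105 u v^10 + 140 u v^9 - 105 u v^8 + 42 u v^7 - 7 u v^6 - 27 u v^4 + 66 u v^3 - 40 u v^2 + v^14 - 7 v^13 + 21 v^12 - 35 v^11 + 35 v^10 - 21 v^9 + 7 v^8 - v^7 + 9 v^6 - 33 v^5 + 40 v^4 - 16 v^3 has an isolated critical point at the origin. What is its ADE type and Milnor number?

Type D8, Milnor number mu = 8.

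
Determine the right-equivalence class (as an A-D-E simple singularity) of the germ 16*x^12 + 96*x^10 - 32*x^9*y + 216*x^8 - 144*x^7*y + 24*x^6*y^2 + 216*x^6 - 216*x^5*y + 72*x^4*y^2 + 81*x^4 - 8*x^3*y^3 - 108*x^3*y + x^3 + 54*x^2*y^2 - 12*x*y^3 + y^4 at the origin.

The Hessian of f at 0 has rank 0. Corank 2; j^3 = x^3 is a perfect cube, so E-series; the 4-jet and mu = 6 give E_6.

E_6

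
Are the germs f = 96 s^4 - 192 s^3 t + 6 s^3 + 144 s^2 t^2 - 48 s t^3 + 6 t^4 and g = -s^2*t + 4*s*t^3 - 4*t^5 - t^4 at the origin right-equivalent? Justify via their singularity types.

No.

The Hessian of f at 0 has rank 0. Corank 2; j^3 = 6*s^3 is a perfect cube, so E-series; the 4-jet and mu = 6 give E_6. The Hessian of g at 0 has rank 0. Corank 2; j^3 = -s^2*t has shape L^2 M (L != M), so D-series; mu = 5 gives D_5. f is E_6 but g is D_5, hence not right-equivalent.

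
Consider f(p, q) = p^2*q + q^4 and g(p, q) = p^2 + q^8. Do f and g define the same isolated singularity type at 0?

No.

The Hessian of f at 0 has rank 0. Corank 2; j^3 = p^2*q has shape L^2 M (L != M), so D-series; mu = 5 gives D_5. The Hessian of g at 0 has rank 1. Corank 1: A-series; mu = 7 gives A_7. f is D_5 but g is A_7, hence not right-equivalent.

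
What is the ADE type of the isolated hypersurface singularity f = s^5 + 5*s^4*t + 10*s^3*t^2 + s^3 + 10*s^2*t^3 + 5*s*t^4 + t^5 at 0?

E_8

The Hessian of f at 0 has rank 0. Corank 2; j^3 = s^3 is a perfect cube, so E-series; the 5-jet and mu = 8 give E_8.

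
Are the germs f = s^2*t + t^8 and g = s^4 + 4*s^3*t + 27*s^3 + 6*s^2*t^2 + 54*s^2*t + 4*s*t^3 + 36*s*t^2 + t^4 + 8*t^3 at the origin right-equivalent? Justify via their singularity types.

No.

The Hessian of f at 0 has rank 0. Corank 2; j^3 = s^2*t has shape L^2 M (L != M), so D-series; mu = 9 gives D_9. The Hessian of g at 0 has rank 0. Corank 2; j^3 = (3*s + 2*t)^3 is a perfect cube, so E-series; the 4-jet and mu = 6 give E_6. f is D_9 but g is E_6, hence not right-equivalent.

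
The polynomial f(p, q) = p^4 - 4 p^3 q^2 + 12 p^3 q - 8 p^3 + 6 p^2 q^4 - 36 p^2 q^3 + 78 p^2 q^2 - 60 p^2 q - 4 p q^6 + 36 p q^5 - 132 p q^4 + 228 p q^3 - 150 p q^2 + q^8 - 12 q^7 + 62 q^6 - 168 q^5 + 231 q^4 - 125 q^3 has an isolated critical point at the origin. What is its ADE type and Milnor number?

The Hessian of f at 0 is [[0, 0], [0, 0]] with rank 0, so corank 2. A Groebner basis of the Jacobian ideal J(f) in C{p,q} is {p^3 - 225*p^2/4 - 1125*p*q/4 - 5625*q^2/16, p^2*q + 85*p^2/4 + 425*p*q/4 + 2125*q^2/16, -8*p^2 + p*q^2 - 40*p*q - 50*q^2, 3*p^2 + 15*p*q + q^3 + 75*q^2/4}; counting standard monomials gives mu = 6. Corank 2; j^3 = -(2*p + 5*q)^3 is a perfect cube, so E-series; the 4-jet and mu = 6 give E_6.

Type E6, Milnor number mu = 6.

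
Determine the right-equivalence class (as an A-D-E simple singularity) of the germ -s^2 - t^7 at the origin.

A_{6}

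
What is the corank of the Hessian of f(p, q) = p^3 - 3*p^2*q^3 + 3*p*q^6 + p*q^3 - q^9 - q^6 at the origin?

Hessian at 0 has rank 0.

2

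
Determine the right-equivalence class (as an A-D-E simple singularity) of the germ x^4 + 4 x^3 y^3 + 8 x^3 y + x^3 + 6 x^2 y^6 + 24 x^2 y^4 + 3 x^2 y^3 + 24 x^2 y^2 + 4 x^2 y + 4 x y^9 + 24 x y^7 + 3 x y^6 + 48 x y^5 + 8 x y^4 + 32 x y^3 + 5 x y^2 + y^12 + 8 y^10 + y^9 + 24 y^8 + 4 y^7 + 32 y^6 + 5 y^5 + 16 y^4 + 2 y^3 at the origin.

D5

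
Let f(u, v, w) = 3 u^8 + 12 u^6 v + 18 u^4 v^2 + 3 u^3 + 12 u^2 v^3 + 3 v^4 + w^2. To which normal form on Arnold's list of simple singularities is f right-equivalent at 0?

E6

The Hessian of f at 0 is [[0, 0, 0], [0, 0, 0], [0, 0, 2]] with rank 1, so corank 2. A Groebner basis of the Jacobian ideal J(f) in C{u,v,w} is {v^3, u^2, w}; counting standard monomials gives mu = 6. Corank 2; j^3 = 3*u^3 is a perfect cube, so E-series; the 4-jet and mu = 6 give E_6.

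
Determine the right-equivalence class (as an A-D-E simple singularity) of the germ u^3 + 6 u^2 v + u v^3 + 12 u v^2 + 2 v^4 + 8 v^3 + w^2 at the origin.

E7

The Hessian of f at 0 has rank 1. Corank 2; j^3 = (u + 2*v)^3 is a perfect cube, so E-series; the 4-jet and mu = 7 give E_7.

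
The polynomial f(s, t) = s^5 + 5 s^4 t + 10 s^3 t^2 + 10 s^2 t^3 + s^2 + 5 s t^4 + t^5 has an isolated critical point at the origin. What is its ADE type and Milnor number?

Type A_4, Milnor number mu = 4.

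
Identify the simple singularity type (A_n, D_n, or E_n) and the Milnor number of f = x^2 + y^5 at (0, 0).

The Hessian of f at 0 is [[2, 0], [0, 0]] with rank 1, so corank 1. A Groebner basis of the Jacobian ideal J(f) in C{x,y} is {y^4, x}; counting standard monomials gives mu = 4. Corank 1: A-series; mu = 4 gives A_4.

Type A4, Milnor number mu = 4.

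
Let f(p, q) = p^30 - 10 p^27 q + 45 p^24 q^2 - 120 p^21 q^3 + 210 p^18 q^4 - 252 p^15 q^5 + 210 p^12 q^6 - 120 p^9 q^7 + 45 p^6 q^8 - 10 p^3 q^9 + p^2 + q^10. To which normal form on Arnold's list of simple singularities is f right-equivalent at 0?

The Hessian of f at 0 has rank 1. Corank 1: A-series; mu = 9 gives A_9.

A_9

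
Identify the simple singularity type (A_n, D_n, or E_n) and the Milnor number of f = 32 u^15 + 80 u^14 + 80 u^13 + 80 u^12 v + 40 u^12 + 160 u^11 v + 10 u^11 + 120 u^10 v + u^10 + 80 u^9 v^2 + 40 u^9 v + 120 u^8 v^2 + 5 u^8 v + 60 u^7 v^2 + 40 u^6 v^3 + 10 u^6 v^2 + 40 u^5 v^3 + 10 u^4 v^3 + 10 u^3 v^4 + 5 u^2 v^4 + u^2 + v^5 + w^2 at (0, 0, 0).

Type A4, Milnor number mu = 4.

The Hessian of f at 0 is [[2, 0, 0], [0, 0, 0], [0, 0, 2]] with rank 2, so corank 1. A Groebner basis of the Jacobian ideal J(f) in C{u,v,w} is {v^4, u, w}; counting standard monomials gives mu = 4. Corank 1: A-series; mu = 4 gives A_4.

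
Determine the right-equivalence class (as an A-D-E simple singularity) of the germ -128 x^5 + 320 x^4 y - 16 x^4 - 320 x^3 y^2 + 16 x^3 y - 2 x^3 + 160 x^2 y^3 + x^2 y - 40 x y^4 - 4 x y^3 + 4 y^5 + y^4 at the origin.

D_{5}

The Hessian of f at 0 is [[0, 0], [0, 0]] with rank 0, so corank 2. A Groebner basis of the Jacobian ideal J(f) in C{x,y} is {x*y^2, x*y/10 + y^3, x^2 - 2*x*y/5}; counting standard monomials gives mu = 5. Corank 2; j^3 = -x^2*(2*x - y) has shape L^2 M (L != M), so D-series; mu = 5 gives D_5.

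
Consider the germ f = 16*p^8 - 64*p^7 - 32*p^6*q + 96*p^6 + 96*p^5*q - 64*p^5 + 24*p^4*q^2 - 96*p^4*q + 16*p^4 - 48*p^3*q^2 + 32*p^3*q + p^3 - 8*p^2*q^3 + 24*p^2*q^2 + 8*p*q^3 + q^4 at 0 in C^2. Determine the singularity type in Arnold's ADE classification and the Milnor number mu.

Type E_6, Milnor number mu = 6.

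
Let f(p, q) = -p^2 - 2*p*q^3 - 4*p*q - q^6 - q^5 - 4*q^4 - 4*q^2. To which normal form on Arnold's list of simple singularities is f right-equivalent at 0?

A_4

The Hessian of f at 0 has rank 1. Corank 1: A-series; mu = 4 gives A_4.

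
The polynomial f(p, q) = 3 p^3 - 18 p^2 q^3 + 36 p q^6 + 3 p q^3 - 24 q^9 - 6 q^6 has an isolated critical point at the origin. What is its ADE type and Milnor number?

The Hessian of f at 0 has rank 0. Corank 2; j^3 = 3*p^3 is a perfect cube, so E-series; the 4-jet and mu = 7 give E_7.

Type E7, Milnor number mu = 7.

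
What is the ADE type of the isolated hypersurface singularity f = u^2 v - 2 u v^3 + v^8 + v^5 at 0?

The Hessian of f at 0 has rank 0. Corank 2; j^3 = u^2*v has shape L^2 M (L != M), so D-series; mu = 9 gives D_9.

D9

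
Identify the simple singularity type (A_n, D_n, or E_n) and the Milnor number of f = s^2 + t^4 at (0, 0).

The Hessian of f at 0 is [[2, 0], [0, 0]] with rank 1, so corank 1. A Groebner basis of the Jacobian ideal J(f) in C{s,t} is {t^3, s}; counting standard monomials gives mu = 3. Corank 1: A-series; mu = 3 gives A_3.

Type A_{3}, Milnor number mu = 3.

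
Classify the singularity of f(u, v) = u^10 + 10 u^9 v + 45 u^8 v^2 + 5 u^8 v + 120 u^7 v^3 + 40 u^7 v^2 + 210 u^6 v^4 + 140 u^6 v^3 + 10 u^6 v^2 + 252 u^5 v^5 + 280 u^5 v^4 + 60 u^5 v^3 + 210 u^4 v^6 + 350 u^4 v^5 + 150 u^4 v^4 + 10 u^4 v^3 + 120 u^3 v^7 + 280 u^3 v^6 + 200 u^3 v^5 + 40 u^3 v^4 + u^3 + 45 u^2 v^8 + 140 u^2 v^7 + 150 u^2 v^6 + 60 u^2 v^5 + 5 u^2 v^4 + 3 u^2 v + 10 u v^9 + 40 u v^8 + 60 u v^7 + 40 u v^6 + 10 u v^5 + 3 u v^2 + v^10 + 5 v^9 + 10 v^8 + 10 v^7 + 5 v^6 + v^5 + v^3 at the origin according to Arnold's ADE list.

E_8

The Hessian of f at 0 is [[0, 0], [0, 0]] with rank 0, so corank 2. A Groebner basis of the Jacobian ideal J(f) in C{u,v} is {v^4, u^2 + 2*u*v + v^2}; counting standard monomials gives mu = 8. Corank 2; j^3 = (u + v)^3 is a perfect cube, so E-series; the 5-jet and mu = 8 give E_8.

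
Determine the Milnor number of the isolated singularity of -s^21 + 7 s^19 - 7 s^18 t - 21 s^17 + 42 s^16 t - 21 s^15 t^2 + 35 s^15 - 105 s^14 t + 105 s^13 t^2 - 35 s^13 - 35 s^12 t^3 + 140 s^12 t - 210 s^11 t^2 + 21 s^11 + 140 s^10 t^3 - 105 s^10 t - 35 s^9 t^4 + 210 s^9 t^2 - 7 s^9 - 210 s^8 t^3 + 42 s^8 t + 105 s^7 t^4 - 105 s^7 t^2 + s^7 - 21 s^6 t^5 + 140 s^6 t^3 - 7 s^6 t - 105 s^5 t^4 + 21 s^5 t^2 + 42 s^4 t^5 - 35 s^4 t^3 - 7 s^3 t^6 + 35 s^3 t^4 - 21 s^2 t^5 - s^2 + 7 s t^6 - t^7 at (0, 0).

6

The Hessian of f at 0 is [[-2, 0], [0, 0]] with rank 1, so corank 1. A Groebner basis of the Jacobian ideal J(f) in C{s,t} is {t^6, s}; counting standard monomials gives mu = 6. Corank 1: A-series; mu = 6 gives A_6.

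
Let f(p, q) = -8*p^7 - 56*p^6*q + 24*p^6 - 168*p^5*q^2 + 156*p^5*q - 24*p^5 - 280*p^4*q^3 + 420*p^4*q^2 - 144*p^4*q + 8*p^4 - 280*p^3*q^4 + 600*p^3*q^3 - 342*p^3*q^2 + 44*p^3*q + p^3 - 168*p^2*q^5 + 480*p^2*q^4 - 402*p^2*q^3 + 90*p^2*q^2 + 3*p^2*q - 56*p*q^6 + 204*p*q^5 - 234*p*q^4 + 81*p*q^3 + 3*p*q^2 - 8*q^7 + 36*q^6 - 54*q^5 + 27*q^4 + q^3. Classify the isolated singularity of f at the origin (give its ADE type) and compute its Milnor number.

Type E7, Milnor number mu = 7.

The Hessian of f at 0 is [[0, 0], [0, 0]] with rank 0, so corank 2. A Groebner basis of the Jacobian ideal J(f) in C{p,q} is {3*p^2/4 + 3*p*q/2 + q^4 + q^3/4 + 3*q^2/4, p^3 + 15*p^2/4 + 15*p*q/2 + 9*q^3/4 + 15*q^2/4, p^2*q - 9*p^2/4 - 9*p*q/2 - 7*q^3/4 - 9*q^2/4, p^2 + p*q^2 + 2*p*q + 4*q^3/3 + q^2}; counting standard monomials gives mu = 7. Corank 2; j^3 = (p + q)^3 is a perfect cube, so E-series; the 4-jet and mu = 7 give E_7.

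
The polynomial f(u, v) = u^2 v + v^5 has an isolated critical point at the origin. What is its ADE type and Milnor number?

Type D6, Milnor number mu = 6.

The Hessian of f at 0 has rank 0. Corank 2; j^3 = u^2*v has shape L^2 M (L != M), so D-series; mu = 6 gives D_6.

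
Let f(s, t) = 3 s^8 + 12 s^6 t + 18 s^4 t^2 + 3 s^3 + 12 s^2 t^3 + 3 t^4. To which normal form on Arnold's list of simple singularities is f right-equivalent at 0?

E_{6}

The Hessian of f at 0 has rank 0. Corank 2; j^3 = 3*s^3 is a perfect cube, so E-series; the 4-jet and mu = 6 give E_6.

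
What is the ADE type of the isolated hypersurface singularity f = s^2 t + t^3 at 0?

The Hessian of f at 0 has rank 0. Corank 2; j^3 = t*(s^2 + t^2) splits into three distinct lines over C (the quadratic factor has nonzero discriminant), so D_4.

D_4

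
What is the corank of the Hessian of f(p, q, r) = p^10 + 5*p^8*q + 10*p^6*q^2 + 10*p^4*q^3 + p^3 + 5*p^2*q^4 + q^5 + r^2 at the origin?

The Hessian at 0 is [[0, 0, 0], [0, 0, 0], [0, 0, 2]] of rank 1; hence corank 2.

2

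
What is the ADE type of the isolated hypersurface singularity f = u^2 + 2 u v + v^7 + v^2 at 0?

A_6

The Hessian of f at 0 is [[2, 2], [2, 2]] with rank 1, so corank 1. A Groebner basis of the Jacobian ideal J(f) in C{u,v} is {v^6, u + v}; counting standard monomials gives mu = 6. Corank 1: A-series; mu = 6 gives A_6.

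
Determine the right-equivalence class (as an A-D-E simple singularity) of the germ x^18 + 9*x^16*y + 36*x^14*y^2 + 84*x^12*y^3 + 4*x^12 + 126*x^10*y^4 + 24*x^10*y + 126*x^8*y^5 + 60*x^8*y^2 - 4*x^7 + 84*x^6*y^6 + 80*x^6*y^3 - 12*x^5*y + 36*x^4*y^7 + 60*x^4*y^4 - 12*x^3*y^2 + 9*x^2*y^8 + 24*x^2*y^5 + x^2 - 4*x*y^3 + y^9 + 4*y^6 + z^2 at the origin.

The Hessian of f at 0 has rank 2. Corank 1: A-series; mu = 8 gives A_8.

A8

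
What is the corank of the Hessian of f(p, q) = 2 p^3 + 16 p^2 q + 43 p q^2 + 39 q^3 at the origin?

2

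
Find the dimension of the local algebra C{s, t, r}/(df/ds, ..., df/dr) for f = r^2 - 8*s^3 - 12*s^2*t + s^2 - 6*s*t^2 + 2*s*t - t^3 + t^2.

The Hessian of f at 0 has rank 2. Corank 1: A-series; mu = 2 gives A_2.

2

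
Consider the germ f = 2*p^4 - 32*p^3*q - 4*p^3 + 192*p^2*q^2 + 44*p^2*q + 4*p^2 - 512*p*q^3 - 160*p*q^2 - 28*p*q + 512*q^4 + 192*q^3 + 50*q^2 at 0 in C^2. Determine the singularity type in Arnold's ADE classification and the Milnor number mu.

The Hessian of f at 0 is [[8, -28], [-28, 100]] with rank 2, so corank 0. A Groebner basis of the Jacobian ideal J(f) in C{p,q} is {p, q}; counting standard monomials gives mu = 1. Corank 0: nondegenerate Morse point, so A_1.

Type A1, Milnor number mu = 1.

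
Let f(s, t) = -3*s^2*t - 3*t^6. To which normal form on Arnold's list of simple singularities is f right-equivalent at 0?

D7

The Hessian of f at 0 has rank 0. Corank 2; j^3 = -3*s^2*t has shape L^2 M (L != M), so D-series; mu = 7 gives D_7.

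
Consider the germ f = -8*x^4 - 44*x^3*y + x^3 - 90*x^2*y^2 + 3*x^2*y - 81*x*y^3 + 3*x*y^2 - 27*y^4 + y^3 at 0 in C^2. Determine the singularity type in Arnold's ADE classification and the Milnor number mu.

The Hessian of f at 0 has rank 0. Corank 2; j^3 = (x + y)^3 is a perfect cube, so E-series; the 4-jet and mu = 7 give E_7.

Type E_7, Milnor number mu = 7.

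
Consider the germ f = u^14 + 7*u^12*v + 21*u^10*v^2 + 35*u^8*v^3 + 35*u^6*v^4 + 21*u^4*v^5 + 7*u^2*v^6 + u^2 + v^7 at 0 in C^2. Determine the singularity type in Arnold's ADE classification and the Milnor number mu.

Type A6, Milnor number mu = 6.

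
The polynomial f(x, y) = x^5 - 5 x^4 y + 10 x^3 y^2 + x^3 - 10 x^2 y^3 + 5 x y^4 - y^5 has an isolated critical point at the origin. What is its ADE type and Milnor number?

Type E_8, Milnor number mu = 8.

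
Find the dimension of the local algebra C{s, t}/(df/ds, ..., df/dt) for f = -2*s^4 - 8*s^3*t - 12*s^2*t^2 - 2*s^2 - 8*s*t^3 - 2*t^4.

3

The Hessian of f at 0 has rank 1. Corank 1: A-series; mu = 3 gives A_3.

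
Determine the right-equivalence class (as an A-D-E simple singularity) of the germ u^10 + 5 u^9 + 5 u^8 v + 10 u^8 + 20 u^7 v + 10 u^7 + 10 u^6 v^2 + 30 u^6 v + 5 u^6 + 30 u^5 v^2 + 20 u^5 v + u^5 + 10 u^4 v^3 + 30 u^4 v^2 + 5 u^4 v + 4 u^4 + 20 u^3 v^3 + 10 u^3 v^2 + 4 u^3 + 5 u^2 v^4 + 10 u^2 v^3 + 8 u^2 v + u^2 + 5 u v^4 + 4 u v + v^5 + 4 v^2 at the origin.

The Hessian of f at 0 has rank 1. Corank 1: A-series; mu = 4 gives A_4.

A_4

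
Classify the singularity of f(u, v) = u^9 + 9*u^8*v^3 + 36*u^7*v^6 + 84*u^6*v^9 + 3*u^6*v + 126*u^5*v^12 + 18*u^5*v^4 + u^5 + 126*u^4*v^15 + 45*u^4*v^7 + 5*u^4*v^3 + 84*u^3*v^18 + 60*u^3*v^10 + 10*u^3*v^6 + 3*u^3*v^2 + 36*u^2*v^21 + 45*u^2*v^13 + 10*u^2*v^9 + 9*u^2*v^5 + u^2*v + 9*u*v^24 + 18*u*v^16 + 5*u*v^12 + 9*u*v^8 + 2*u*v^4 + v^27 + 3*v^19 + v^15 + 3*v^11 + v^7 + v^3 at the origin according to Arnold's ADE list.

The Hessian of f at 0 has rank 0. Corank 2; j^3 = v*(u^2 + v^2) splits into three distinct lines over C (the quadratic factor has nonzero discriminant), so D_4.

D_4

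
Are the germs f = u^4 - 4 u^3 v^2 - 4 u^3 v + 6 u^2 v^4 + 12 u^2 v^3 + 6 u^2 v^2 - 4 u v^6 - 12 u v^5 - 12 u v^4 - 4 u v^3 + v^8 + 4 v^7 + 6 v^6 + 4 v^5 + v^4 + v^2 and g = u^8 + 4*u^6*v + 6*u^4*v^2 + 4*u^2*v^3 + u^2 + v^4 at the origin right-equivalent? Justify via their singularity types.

Yes.

The Hessian of f at 0 has rank 1. Corank 1: A-series; mu = 3 gives A_3. The Hessian of g at 0 has rank 1. Corank 1: A-series; mu = 3 gives A_3. Both have type A_3, hence right-equivalent.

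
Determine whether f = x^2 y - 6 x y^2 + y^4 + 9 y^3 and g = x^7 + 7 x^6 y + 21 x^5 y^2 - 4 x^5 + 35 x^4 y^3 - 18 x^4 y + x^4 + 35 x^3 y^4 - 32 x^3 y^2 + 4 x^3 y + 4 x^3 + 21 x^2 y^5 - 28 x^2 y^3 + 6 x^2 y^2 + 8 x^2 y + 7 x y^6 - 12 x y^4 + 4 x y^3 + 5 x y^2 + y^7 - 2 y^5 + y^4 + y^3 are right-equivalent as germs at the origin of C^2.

The Hessian of f at 0 has rank 0. Corank 2; j^3 = y*(x - 3*y)^2 has shape L^2 M (L != M), so D-series; mu = 5 gives D_5. The Hessian of g at 0 has rank 0. Corank 2; j^3 = (x + y)*(2*x + y)^2 has shape L^2 M (L != M), so D-series; mu = 5 gives D_5. Both have type D_5, hence right-equivalent.

Yes.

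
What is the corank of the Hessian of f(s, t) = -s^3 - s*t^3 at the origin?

2

The Hessian at 0 is [[0, 0], [0, 0]] of rank 0; hence corank 2.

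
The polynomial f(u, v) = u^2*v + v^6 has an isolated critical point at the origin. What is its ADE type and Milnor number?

The Hessian of f at 0 has rank 0. Corank 2; j^3 = u^2*v has shape L^2 M (L != M), so D-series; mu = 7 gives D_7.

Type D7, Milnor number mu = 7.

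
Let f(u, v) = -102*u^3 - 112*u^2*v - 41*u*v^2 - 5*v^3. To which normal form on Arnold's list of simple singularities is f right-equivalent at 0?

D_4

The Hessian of f at 0 is [[0, 0], [0, 0]] with rank 0, so corank 2. A Groebner basis of the Jacobian ideal J(f) in C{u,v} is {v^3, u^2 + v^2/2, u*v - v^2/2}; counting standard monomials gives mu = 4. Corank 2; j^3 = -(3*u + v)*(34*u^2 + 26*u*v + 5*v^2) splits into three distinct lines over C (the quadratic factor has nonzero discriminant), so D_4.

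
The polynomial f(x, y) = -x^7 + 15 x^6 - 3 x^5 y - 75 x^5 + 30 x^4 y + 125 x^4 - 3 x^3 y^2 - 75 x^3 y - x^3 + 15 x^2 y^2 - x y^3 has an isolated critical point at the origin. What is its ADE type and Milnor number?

Type E7, Milnor number mu = 7.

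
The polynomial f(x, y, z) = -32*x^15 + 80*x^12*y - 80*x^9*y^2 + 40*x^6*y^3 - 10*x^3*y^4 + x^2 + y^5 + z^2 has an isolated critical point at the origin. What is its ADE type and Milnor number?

The Hessian of f at 0 is [[2, 0, 0], [0, 0, 0], [0, 0, 2]] with rank 2, so corank 1. A Groebner basis of the Jacobian ideal J(f) in C{x,y,z} is {y^4, x, z}; counting standard monomials gives mu = 4. Corank 1: A-series; mu = 4 gives A_4.

Type A4, Milnor number mu = 4.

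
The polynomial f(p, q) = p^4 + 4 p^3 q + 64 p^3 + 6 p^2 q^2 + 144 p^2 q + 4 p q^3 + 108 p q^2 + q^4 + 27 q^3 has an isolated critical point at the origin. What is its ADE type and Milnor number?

Type E_{6}, Milnor number mu = 6.

The Hessian of f at 0 is [[0, 0], [0, 0]] with rank 0, so corank 2. A Groebner basis of the Jacobian ideal J(f) in C{p,q} is {q^4, p*q^2 + 5*q^3/6, p^2 + 3*p*q/2 + 9*q^2/16}; counting standard monomials gives mu = 6. Corank 2; j^3 = (4*p + 3*q)^3 is a perfect cube, so E-series; the 4-jet and mu = 6 give E_6.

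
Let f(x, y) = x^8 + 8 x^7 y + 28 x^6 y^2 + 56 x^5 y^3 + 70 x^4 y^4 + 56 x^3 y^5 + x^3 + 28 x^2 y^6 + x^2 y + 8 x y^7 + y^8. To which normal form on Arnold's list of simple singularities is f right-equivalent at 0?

The Hessian of f at 0 has rank 0. Corank 2; j^3 = x^2*(x + y) has shape L^2 M (L != M), so D-series; mu = 9 gives D_9.

D_{9}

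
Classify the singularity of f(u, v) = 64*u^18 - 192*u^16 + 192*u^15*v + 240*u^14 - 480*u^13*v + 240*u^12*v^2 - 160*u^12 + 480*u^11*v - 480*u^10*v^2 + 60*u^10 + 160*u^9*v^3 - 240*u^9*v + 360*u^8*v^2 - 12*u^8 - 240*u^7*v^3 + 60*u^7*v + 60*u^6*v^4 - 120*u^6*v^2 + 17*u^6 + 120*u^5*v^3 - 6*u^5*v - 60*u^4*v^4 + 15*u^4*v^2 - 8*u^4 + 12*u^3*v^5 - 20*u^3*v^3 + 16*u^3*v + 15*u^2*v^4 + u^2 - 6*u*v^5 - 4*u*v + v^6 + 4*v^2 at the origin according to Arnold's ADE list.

The Hessian of f at 0 is [[2, -4], [-4, 8]] with rank 1, so corank 1. A Groebner basis of the Jacobian ideal J(f) in C{u,v} is {u*v^2 - u/16 + v/8, -u/32 + v^3 + v/16, u^2 - 4*u*v + 4*v^2}; counting standard monomials gives mu = 5. Corank 1: A-series; mu = 5 gives A_5.

A5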